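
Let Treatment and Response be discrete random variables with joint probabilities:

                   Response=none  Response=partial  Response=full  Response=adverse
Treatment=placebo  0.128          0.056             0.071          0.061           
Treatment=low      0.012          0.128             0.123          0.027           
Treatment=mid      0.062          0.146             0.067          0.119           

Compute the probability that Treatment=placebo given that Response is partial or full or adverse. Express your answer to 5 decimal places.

0.23559

P(Response=partial) = 0.056 + 0.128 + 0.146 = 0.330.
P(Response=full) = 0.071 + 0.123 + 0.067 = 0.261.
P(Response=adverse) = 0.061 + 0.027 + 0.119 = 0.207.
P(Response ∈ {partial, full, adverse}) = 0.330 + 0.261 + 0.207 = 0.798; P(Treatment=placebo, Response ∈ {partial, full, adverse}) = 0.056 + 0.071 + 0.061 = 0.188.
P(Treatment=placebo | Response ∈ {partial, full, adverse}) = 0.188/0.798 = 0.23559.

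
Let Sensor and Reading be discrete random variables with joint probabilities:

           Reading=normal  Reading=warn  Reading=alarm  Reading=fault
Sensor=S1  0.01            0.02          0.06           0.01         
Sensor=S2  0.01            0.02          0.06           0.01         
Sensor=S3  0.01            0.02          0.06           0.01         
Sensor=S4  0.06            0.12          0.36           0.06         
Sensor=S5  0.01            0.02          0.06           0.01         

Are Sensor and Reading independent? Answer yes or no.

Every cell satisfies P(Sensor,Reading) = P(Sensor)·P(Reading). For instance P(Sensor=S1) = 0.10, P(Reading=warn) = 0.20, and 0.10×0.20 = 0.02 matches the joint entry. So Sensor and Reading are independent.

yes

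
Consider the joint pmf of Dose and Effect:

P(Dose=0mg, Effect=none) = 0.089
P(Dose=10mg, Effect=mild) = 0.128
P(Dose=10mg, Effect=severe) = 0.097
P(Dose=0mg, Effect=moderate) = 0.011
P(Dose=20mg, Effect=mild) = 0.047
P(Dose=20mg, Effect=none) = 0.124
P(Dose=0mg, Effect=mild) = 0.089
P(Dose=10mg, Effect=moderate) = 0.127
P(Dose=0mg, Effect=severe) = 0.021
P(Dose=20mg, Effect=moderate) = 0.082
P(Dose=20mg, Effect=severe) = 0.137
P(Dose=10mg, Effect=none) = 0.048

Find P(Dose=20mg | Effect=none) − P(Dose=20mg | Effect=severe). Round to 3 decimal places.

-0.062

P(Effect=none) = 0.089 + 0.048 + 0.124 = 0.261; P(Dose=20mg | Effect=none) = 0.124/0.261 = 0.4751.
P(Effect=severe) = 0.021 + 0.097 + 0.137 = 0.255; P(Dose=20mg | Effect=severe) = 0.137/0.255 = 0.5373.
Difference = -0.062.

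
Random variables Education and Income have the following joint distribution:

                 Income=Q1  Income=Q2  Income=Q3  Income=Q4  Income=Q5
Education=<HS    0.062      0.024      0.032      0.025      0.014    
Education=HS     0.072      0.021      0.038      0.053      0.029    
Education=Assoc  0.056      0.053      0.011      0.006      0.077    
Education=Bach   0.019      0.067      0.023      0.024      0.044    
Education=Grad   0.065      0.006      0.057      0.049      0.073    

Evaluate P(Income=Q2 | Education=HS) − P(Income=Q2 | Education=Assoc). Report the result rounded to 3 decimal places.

-0.162

P(Education=HS) = 0.072 + 0.021 + 0.038 + 0.053 + 0.029 = 0.213; P(Income=Q2 | Education=HS) = 0.021/0.213 = 0.0986.
P(Education=Assoc) = 0.056 + 0.053 + 0.011 + 0.006 + 0.077 = 0.203; P(Income=Q2 | Education=Assoc) = 0.053/0.203 = 0.2611.
Difference = -0.162.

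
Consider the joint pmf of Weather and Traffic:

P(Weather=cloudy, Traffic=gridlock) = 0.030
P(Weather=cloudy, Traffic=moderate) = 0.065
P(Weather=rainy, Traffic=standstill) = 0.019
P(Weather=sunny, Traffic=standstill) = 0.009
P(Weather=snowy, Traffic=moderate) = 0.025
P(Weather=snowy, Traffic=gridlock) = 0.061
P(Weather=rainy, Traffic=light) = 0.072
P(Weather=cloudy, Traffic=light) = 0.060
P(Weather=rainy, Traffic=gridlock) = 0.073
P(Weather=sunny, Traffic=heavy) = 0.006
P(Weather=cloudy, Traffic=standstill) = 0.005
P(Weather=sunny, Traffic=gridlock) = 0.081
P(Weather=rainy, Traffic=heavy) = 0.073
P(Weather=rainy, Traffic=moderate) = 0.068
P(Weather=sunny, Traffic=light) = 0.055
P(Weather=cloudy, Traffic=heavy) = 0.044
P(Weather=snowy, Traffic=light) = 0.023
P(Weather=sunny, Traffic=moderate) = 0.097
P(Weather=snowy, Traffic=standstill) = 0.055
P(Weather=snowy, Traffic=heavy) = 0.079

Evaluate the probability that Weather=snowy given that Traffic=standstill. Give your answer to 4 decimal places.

0.6250

P(Traffic=standstill) = 0.009 + 0.005 + 0.019 + 0.055 = 0.088.
P(Weather=snowy | Traffic=standstill) = 0.055/0.088 = 0.6250.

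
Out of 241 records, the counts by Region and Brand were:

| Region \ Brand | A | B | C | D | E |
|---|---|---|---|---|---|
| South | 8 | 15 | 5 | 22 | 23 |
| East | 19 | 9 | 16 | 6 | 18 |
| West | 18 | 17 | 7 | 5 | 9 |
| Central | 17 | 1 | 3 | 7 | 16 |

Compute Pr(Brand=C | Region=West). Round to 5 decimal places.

0.12500

Total with Region=West: 18 + 17 + 7 + 5 + 9 = 56.
P(Brand=C | Region=West) = 7/56 = 0.12500.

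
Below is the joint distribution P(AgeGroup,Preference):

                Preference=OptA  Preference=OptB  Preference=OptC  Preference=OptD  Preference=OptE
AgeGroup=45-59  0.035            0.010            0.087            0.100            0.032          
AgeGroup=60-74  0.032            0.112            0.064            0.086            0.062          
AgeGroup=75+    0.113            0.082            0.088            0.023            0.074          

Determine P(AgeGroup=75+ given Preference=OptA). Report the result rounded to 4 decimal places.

0.6278

P(Preference=OptA) = 0.035 + 0.032 + 0.113 = 0.180.
P(AgeGroup=75+ | Preference=OptA) = 0.113/0.180 = 0.6278.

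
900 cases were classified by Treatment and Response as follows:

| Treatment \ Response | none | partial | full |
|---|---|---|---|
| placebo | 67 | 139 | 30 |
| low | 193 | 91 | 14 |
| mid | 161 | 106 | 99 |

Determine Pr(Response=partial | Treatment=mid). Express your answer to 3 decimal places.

Total with Treatment=mid: 161 + 106 + 99 = 366.
P(Response=partial | Treatment=mid) = 106/366 = 0.290.

0.290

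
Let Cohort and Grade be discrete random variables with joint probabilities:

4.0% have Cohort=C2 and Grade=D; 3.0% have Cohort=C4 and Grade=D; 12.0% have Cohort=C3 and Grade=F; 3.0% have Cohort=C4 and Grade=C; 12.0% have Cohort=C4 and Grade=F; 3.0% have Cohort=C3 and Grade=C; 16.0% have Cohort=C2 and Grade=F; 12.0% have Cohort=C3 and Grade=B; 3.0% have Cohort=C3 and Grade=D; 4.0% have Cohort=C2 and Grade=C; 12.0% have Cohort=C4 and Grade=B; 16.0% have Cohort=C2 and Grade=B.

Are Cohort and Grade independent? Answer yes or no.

Every cell satisfies P(Cohort,Grade) = P(Cohort)·P(Grade). For instance P(Cohort=C4) = 0.300, P(Grade=F) = 0.400, and 0.300×0.400 = 0.120 matches the joint entry. So Cohort and Grade are independent.

yes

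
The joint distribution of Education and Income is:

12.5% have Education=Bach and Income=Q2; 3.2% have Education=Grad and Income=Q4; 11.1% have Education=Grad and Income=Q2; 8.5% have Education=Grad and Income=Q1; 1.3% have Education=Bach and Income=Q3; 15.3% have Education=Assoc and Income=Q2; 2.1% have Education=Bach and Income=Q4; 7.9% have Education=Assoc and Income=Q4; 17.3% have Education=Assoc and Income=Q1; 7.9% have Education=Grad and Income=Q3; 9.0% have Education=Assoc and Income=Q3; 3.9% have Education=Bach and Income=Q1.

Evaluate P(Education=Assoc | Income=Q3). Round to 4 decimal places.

P(Income=Q3) = 0.090 + 0.013 + 0.079 = 0.182.
P(Education=Assoc | Income=Q3) = 0.090/0.182 = 0.4945.

0.4945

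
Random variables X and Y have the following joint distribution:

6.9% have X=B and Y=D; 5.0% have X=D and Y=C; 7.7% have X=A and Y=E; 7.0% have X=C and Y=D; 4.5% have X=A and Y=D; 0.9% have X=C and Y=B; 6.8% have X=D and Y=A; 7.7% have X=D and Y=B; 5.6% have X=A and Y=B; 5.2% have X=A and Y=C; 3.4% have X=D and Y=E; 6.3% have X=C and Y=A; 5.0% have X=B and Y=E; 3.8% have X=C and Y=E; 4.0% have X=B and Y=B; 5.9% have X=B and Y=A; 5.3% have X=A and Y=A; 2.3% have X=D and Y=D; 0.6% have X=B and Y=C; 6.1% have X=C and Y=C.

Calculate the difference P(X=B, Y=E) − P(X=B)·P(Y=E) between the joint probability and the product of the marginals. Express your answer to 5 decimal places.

P(X=B) = 0.059 + 0.040 + 0.006 + 0.069 + 0.050 = 0.224.
P(Y=E) = 0.077 + 0.050 + 0.038 + 0.034 = 0.199.
P(X=B, Y=E) − P(X=B)P(Y=E) = 0.050 − 0.224×0.199 = 0.00542.

0.00542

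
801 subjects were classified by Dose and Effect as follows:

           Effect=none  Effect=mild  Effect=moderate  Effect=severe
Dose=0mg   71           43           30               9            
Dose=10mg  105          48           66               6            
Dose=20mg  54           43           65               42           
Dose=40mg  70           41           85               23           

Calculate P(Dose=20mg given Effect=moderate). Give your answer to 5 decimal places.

Total with Effect=moderate: 30 + 66 + 65 + 85 = 246.
P(Dose=20mg | Effect=moderate) = 65/246 = 0.26423.

0.26423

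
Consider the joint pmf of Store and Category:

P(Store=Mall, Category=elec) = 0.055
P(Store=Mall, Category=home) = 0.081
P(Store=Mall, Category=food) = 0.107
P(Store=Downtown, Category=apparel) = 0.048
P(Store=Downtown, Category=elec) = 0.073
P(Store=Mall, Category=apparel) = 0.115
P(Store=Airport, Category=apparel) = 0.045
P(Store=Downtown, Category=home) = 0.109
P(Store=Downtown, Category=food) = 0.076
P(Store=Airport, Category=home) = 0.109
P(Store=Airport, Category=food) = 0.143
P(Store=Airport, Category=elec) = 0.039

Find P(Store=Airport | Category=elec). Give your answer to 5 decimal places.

0.23353

P(Category=elec) = 0.073 + 0.055 + 0.039 = 0.167.
P(Store=Airport | Category=elec) = 0.039/0.167 = 0.23353.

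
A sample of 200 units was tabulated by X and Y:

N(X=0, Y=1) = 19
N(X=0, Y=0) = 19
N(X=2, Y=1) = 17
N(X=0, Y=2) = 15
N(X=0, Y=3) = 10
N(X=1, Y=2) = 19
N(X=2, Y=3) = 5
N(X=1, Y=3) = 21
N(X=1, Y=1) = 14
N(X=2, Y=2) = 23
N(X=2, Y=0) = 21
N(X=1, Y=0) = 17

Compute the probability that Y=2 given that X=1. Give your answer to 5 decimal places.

0.26761

Total with X=1: 17 + 14 + 19 + 21 = 71.
P(Y=2 | X=1) = 19/71 = 0.26761.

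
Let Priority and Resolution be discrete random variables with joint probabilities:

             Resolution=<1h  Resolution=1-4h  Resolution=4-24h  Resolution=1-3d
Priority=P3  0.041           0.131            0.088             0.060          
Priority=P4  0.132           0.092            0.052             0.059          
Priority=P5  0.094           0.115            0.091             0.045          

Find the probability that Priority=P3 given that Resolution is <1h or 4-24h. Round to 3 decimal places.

P(Resolution=<1h) = 0.041 + 0.132 + 0.094 = 0.267.
P(Resolution=4-24h) = 0.088 + 0.052 + 0.091 = 0.231.
P(Resolution ∈ {<1h, 4-24h}) = 0.267 + 0.231 = 0.498; P(Priority=P3, Resolution ∈ {<1h, 4-24h}) = 0.041 + 0.088 = 0.129.
P(Priority=P3 | Resolution ∈ {<1h, 4-24h}) = 0.129/0.498 = 0.259.

0.259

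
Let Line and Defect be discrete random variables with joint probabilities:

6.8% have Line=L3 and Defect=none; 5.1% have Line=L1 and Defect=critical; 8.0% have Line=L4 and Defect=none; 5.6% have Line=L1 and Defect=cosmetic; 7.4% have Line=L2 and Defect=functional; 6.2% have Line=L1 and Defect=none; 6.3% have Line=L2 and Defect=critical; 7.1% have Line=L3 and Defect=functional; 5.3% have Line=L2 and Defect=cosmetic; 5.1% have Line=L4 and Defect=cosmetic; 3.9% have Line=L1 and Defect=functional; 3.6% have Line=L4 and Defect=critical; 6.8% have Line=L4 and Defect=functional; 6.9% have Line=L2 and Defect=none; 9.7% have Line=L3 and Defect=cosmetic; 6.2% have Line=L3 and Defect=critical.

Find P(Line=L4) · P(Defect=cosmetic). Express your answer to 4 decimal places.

P(Line=L4) = 0.080 + 0.051 + 0.068 + 0.036 = 0.235.
P(Defect=cosmetic) = 0.056 + 0.053 + 0.097 + 0.051 = 0.257.
Product: 0.235 × 0.257 = 0.0604.

0.0604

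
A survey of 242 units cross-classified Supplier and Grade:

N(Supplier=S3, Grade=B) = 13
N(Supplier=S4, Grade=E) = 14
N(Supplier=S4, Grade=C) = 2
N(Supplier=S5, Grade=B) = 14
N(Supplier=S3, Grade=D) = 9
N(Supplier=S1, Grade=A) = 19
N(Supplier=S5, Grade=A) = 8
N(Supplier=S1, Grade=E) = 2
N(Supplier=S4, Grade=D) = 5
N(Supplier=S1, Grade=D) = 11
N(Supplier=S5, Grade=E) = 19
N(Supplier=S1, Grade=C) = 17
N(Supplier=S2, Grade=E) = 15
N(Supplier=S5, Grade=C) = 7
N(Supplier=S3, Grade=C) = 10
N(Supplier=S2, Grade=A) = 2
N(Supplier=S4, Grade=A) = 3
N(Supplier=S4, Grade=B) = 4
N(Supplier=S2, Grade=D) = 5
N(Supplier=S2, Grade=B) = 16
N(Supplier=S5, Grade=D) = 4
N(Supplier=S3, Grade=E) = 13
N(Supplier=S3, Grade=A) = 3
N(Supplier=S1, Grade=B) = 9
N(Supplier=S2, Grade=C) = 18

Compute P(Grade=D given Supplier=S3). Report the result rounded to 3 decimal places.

Total with Supplier=S3: 3 + 13 + 10 + 9 + 13 = 48.
P(Grade=D | Supplier=S3) = 9/48 = 0.188.

0.188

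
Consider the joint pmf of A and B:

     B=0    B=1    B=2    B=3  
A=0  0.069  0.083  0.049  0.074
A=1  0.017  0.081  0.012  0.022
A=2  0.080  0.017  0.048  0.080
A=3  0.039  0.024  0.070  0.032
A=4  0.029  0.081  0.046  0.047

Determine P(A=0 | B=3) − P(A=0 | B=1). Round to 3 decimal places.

-0.000

P(B=3) = 0.074 + 0.022 + 0.080 + 0.032 + 0.047 = 0.255; P(A=0 | B=3) = 0.074/0.255 = 0.2902.
P(B=1) = 0.083 + 0.081 + 0.017 + 0.024 + 0.081 = 0.286; P(A=0 | B=1) = 0.083/0.286 = 0.2902.
Difference = -0.000.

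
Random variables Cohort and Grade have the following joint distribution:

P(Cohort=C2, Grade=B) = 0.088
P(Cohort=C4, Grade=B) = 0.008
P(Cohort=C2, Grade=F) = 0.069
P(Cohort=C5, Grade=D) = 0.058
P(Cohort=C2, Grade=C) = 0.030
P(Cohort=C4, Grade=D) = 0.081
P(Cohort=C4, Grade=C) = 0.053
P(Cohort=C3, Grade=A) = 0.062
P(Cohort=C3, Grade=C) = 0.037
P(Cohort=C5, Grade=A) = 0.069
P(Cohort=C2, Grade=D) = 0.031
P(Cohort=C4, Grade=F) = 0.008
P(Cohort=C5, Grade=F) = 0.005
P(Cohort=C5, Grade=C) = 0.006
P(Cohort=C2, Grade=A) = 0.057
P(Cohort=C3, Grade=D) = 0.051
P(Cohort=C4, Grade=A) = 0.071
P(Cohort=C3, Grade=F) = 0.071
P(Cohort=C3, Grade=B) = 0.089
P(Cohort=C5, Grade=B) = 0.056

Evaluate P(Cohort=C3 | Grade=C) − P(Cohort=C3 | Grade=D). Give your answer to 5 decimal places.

0.06288

P(Grade=C) = 0.030 + 0.037 + 0.053 + 0.006 = 0.126; P(Cohort=C3 | Grade=C) = 0.037/0.126 = 0.293651.
P(Grade=D) = 0.031 + 0.051 + 0.081 + 0.058 = 0.221; P(Cohort=C3 | Grade=D) = 0.051/0.221 = 0.230769.
Difference = 0.06288.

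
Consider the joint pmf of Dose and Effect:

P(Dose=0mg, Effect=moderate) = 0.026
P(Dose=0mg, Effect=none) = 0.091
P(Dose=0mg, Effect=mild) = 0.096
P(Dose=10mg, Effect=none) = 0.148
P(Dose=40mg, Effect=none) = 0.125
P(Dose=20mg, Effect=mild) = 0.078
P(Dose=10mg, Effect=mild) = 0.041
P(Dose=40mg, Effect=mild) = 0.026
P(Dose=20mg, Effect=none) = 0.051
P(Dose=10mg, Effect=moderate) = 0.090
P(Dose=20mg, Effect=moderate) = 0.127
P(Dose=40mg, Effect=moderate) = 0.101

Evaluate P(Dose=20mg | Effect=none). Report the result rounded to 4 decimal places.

P(Effect=none) = 0.091 + 0.148 + 0.051 + 0.125 = 0.415.
P(Dose=20mg | Effect=none) = 0.051/0.415 = 0.1229.

0.1229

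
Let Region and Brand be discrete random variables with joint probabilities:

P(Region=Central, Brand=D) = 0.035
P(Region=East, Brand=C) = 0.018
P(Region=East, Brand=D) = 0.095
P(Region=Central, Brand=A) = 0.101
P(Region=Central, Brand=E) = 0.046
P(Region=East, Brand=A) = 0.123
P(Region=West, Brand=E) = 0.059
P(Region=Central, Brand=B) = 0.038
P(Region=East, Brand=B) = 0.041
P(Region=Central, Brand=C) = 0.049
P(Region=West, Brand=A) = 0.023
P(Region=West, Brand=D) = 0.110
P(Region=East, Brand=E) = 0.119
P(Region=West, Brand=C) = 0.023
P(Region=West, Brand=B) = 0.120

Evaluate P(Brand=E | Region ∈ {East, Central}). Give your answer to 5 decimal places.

0.24812

P(Region=East) = 0.123 + 0.041 + 0.018 + 0.095 + 0.119 = 0.396.
P(Region=Central) = 0.101 + 0.038 + 0.049 + 0.035 + 0.046 = 0.269.
P(Region ∈ {East, Central}) = 0.396 + 0.269 = 0.665; P(Brand=E, Region ∈ {East, Central}) = 0.119 + 0.046 = 0.165.
P(Brand=E | Region ∈ {East, Central}) = 0.165/0.665 = 0.24812.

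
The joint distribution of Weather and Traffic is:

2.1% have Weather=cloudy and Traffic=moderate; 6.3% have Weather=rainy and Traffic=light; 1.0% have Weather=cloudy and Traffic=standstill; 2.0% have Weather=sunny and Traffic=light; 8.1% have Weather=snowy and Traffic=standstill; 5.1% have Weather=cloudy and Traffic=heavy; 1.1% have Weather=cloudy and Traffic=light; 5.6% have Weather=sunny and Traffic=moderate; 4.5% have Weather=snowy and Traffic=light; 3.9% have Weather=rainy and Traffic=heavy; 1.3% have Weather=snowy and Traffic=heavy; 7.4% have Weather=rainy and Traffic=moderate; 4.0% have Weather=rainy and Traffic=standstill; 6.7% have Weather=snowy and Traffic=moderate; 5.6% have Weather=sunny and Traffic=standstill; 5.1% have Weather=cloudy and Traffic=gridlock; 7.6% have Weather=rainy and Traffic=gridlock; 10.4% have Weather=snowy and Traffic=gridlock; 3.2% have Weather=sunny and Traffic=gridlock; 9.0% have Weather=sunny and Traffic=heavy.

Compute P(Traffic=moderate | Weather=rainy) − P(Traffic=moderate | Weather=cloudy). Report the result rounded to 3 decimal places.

0.108

P(Weather=rainy) = 0.063 + 0.074 + 0.039 + 0.076 + 0.040 = 0.292; P(Traffic=moderate | Weather=rainy) = 0.074/0.292 = 0.2534.
P(Weather=cloudy) = 0.011 + 0.021 + 0.051 + 0.051 + 0.010 = 0.144; P(Traffic=moderate | Weather=cloudy) = 0.021/0.144 = 0.1458.
Difference = 0.108.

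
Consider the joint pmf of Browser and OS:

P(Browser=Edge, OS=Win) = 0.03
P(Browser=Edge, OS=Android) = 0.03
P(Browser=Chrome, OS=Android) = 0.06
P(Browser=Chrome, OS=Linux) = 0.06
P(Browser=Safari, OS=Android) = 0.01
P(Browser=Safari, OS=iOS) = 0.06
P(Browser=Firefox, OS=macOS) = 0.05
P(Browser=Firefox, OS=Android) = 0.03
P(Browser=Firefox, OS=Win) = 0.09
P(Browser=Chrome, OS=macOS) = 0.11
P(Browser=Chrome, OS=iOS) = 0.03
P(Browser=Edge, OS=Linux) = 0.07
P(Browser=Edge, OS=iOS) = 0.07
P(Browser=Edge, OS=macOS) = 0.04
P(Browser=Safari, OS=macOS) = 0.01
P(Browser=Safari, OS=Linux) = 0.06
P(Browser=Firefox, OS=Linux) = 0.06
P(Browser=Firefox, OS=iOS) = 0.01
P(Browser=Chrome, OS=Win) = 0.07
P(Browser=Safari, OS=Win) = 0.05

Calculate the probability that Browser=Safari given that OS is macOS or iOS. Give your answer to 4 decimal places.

P(OS=macOS) = 0.11 + 0.05 + 0.01 + 0.04 = 0.21.
P(OS=iOS) = 0.03 + 0.01 + 0.06 + 0.07 = 0.17.
P(OS ∈ {macOS, iOS}) = 0.21 + 0.17 = 0.38; P(Browser=Safari, OS ∈ {macOS, iOS}) = 0.01 + 0.06 = 0.07.
P(Browser=Safari | OS ∈ {macOS, iOS}) = 0.07/0.38 = 0.1842.

0.1842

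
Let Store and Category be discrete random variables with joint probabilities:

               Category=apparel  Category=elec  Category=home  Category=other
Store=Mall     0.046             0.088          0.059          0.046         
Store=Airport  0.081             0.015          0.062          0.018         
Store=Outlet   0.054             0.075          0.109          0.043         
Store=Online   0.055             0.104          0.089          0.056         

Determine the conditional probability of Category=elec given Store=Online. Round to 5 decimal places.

0.34211

P(Store=Online) = 0.055 + 0.104 + 0.089 + 0.056 = 0.304.
P(Category=elec | Store=Online) = 0.104/0.304 = 0.34211.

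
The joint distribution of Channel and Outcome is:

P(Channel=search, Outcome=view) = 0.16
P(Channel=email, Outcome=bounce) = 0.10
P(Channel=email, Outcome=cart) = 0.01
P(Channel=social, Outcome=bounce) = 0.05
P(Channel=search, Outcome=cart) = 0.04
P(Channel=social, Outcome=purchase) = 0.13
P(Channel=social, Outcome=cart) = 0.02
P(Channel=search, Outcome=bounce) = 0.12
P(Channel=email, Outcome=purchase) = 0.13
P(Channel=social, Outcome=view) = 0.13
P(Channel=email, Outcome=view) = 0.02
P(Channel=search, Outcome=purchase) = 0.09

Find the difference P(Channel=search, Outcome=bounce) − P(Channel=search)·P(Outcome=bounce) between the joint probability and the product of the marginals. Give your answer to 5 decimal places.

P(Channel=search) = 0.12 + 0.16 + 0.04 + 0.09 = 0.41.
P(Outcome=bounce) = 0.10 + 0.12 + 0.05 = 0.27.
P(Channel=search, Outcome=bounce) − P(Channel=search)P(Outcome=bounce) = 0.12 − 0.41×0.27 = 0.00930.

0.00930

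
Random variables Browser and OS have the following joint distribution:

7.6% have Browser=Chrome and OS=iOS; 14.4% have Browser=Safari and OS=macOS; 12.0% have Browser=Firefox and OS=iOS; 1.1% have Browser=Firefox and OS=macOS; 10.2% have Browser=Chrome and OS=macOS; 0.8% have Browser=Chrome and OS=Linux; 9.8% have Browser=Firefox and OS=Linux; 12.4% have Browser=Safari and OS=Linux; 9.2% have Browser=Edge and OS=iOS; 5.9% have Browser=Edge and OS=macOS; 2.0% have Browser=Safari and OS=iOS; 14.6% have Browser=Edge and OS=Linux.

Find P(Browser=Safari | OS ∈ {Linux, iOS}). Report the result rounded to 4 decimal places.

0.2105

P(OS=Linux) = 0.008 + 0.098 + 0.124 + 0.146 = 0.376.
P(OS=iOS) = 0.076 + 0.120 + 0.020 + 0.092 = 0.308.
P(OS ∈ {Linux, iOS}) = 0.376 + 0.308 = 0.684; P(Browser=Safari, OS ∈ {Linux, iOS}) = 0.124 + 0.020 = 0.144.
P(Browser=Safari | OS ∈ {Linux, iOS}) = 0.144/0.684 = 0.2105.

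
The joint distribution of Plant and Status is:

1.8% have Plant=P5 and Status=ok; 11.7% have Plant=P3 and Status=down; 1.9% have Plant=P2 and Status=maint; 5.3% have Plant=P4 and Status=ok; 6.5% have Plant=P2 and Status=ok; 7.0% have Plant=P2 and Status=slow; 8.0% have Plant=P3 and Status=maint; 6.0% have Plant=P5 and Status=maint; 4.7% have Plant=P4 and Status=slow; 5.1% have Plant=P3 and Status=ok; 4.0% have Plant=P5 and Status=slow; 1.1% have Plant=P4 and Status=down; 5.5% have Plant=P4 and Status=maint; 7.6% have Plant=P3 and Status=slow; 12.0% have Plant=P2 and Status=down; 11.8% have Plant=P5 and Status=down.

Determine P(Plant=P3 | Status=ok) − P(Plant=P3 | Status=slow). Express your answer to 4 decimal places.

P(Status=ok) = 0.065 + 0.051 + 0.053 + 0.018 = 0.187; P(Plant=P3 | Status=ok) = 0.051/0.187 = 0.27273.
P(Status=slow) = 0.070 + 0.076 + 0.047 + 0.040 = 0.233; P(Plant=P3 | Status=slow) = 0.076/0.233 = 0.32618.
Difference = -0.0535.

-0.0535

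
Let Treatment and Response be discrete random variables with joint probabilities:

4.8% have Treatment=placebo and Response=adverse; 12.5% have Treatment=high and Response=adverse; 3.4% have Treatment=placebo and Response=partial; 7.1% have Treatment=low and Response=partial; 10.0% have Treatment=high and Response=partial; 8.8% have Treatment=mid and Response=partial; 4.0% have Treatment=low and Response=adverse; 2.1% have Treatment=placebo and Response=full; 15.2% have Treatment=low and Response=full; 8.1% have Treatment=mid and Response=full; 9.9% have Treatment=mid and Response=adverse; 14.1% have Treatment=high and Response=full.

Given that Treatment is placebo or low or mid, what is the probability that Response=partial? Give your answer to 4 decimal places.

0.3044

P(Treatment=placebo) = 0.034 + 0.021 + 0.048 = 0.103.
P(Treatment=low) = 0.071 + 0.152 + 0.040 = 0.263.
P(Treatment=mid) = 0.088 + 0.081 + 0.099 = 0.268.
P(Treatment ∈ {placebo, low, mid}) = 0.103 + 0.263 + 0.268 = 0.634; P(Response=partial, Treatment ∈ {placebo, low, mid}) = 0.034 + 0.071 + 0.088 = 0.193.
P(Response=partial | Treatment ∈ {placebo, low, mid}) = 0.193/0.634 = 0.3044.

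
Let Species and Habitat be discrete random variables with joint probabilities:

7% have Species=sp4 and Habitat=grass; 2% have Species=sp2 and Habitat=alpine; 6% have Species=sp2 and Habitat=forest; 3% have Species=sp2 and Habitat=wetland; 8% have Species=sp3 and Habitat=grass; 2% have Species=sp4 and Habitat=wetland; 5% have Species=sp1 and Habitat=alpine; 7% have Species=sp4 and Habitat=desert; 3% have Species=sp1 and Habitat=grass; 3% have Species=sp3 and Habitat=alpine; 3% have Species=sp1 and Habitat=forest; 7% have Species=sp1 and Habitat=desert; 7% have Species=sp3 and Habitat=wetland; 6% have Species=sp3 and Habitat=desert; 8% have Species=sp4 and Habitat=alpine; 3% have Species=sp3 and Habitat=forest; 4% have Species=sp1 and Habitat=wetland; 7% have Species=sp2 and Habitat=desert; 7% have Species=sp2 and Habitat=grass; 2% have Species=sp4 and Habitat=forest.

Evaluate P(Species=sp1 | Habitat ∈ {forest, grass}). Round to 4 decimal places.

0.1538

P(Habitat=forest) = 0.03 + 0.06 + 0.03 + 0.02 = 0.14.
P(Habitat=grass) = 0.03 + 0.07 + 0.08 + 0.07 = 0.25.
P(Habitat ∈ {forest, grass}) = 0.14 + 0.25 = 0.39; P(Species=sp1, Habitat ∈ {forest, grass}) = 0.03 + 0.03 = 0.06.
P(Species=sp1 | Habitat ∈ {forest, grass}) = 0.06/0.39 = 0.1538.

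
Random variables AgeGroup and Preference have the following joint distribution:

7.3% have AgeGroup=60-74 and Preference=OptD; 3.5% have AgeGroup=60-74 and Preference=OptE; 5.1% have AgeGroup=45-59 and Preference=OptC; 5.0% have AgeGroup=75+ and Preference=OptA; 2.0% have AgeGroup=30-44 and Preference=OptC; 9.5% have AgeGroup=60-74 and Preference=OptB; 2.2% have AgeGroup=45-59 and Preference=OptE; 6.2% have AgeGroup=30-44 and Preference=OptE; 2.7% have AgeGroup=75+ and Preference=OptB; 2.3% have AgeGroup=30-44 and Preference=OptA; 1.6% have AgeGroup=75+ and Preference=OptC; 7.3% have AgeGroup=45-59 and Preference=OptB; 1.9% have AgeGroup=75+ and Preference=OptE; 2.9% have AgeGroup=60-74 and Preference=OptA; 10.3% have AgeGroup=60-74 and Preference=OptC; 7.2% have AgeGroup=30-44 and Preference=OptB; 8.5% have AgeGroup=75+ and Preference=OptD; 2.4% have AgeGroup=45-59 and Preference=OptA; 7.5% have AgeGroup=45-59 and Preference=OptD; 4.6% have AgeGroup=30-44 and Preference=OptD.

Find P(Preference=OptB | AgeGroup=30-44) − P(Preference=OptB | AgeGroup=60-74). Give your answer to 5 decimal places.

0.03929

P(AgeGroup=30-44) = 0.023 + 0.072 + 0.020 + 0.046 + 0.062 = 0.223; P(Preference=OptB | AgeGroup=30-44) = 0.072/0.223 = 0.322870.
P(AgeGroup=60-74) = 0.029 + 0.095 + 0.103 + 0.073 + 0.035 = 0.335; P(Preference=OptB | AgeGroup=60-74) = 0.095/0.335 = 0.283582.
Difference = 0.03929.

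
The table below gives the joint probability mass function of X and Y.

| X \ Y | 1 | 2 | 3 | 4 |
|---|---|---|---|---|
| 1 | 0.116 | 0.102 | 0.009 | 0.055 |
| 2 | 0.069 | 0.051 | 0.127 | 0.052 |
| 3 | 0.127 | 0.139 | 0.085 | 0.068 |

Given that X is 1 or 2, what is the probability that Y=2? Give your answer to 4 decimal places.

0.2633

P(X=1) = 0.116 + 0.102 + 0.009 + 0.055 = 0.282.
P(X=2) = 0.069 + 0.051 + 0.127 + 0.052 = 0.299.
P(X ∈ {1, 2}) = 0.282 + 0.299 = 0.581; P(Y=2, X ∈ {1, 2}) = 0.102 + 0.051 = 0.153.
P(Y=2 | X ∈ {1, 2}) = 0.153/0.581 = 0.2633.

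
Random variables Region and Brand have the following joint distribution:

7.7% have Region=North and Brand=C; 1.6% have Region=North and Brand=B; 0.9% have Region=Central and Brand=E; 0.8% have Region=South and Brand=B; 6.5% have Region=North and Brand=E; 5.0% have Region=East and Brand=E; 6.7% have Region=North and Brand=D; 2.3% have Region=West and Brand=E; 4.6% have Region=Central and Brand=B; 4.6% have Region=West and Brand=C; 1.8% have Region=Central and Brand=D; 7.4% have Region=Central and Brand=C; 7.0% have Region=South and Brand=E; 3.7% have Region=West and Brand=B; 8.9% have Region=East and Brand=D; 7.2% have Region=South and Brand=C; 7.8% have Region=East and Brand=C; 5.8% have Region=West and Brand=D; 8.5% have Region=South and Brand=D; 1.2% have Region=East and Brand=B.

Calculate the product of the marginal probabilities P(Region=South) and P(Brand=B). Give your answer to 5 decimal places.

P(Region=South) = 0.008 + 0.072 + 0.085 + 0.070 = 0.235.
P(Brand=B) = 0.016 + 0.008 + 0.012 + 0.037 + 0.046 = 0.119.
Product: 0.235 × 0.119 = 0.02797.

0.02797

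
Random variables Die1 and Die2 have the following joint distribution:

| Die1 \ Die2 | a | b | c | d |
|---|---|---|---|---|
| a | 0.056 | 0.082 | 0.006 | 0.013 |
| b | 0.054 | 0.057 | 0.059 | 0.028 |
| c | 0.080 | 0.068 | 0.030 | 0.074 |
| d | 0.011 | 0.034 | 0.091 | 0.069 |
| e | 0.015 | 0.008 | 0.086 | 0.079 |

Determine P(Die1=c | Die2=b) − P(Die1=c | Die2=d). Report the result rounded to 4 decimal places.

P(Die2=b) = 0.082 + 0.057 + 0.068 + 0.034 + 0.008 = 0.249; P(Die1=c | Die2=b) = 0.068/0.249 = 0.27309.
P(Die2=d) = 0.013 + 0.028 + 0.074 + 0.069 + 0.079 = 0.263; P(Die1=c | Die2=d) = 0.074/0.263 = 0.28137.
Difference = -0.0083.

-0.0083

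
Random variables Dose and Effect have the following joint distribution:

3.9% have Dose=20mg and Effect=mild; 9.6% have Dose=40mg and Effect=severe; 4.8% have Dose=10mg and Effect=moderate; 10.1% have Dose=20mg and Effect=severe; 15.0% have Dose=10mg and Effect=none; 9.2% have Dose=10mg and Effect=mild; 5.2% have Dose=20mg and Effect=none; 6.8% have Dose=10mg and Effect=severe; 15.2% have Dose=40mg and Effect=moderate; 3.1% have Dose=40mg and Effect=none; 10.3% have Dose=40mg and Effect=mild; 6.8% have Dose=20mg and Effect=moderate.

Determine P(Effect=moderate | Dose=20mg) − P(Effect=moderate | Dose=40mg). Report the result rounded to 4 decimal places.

-0.1364

P(Dose=20mg) = 0.052 + 0.039 + 0.068 + 0.101 = 0.260; P(Effect=moderate | Dose=20mg) = 0.068/0.260 = 0.26154.
P(Dose=40mg) = 0.031 + 0.103 + 0.152 + 0.096 = 0.382; P(Effect=moderate | Dose=40mg) = 0.152/0.382 = 0.39791.
Difference = -0.1364.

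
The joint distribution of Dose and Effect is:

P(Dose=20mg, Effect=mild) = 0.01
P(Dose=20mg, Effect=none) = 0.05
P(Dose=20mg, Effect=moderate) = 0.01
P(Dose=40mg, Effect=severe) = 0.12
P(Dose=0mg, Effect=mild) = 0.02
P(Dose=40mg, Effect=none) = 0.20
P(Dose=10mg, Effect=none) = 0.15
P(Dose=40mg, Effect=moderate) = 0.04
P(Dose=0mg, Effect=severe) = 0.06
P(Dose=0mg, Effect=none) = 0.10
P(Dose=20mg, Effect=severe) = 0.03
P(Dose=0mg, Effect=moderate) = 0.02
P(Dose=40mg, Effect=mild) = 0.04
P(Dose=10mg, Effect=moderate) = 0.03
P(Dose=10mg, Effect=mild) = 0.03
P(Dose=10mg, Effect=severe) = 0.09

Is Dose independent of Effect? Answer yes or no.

Every cell satisfies P(Dose,Effect) = P(Dose)·P(Effect). For instance P(Dose=0mg) = 0.20, P(Effect=mild) = 0.10, and 0.20×0.10 = 0.02 matches the joint entry. So Dose and Effect are independent.

yes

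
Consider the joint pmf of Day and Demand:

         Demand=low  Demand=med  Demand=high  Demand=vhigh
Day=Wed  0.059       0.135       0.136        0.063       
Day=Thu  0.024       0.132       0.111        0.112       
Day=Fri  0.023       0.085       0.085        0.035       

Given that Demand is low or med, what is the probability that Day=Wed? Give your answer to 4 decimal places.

0.4236

P(Demand=low) = 0.059 + 0.024 + 0.023 = 0.106.
P(Demand=med) = 0.135 + 0.132 + 0.085 = 0.352.
P(Demand ∈ {low, med}) = 0.106 + 0.352 = 0.458; P(Day=Wed, Demand ∈ {low, med}) = 0.059 + 0.135 = 0.194.
P(Day=Wed | Demand ∈ {low, med}) = 0.194/0.458 = 0.4236.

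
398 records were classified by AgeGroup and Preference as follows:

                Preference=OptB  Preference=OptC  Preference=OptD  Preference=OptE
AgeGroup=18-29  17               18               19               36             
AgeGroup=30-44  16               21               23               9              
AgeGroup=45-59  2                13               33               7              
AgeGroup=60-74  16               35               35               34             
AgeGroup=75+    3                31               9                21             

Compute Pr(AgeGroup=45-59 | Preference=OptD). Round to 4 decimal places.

Total with Preference=OptD: 19 + 23 + 33 + 35 + 9 = 119.
P(AgeGroup=45-59 | Preference=OptD) = 33/119 = 0.2773.

0.2773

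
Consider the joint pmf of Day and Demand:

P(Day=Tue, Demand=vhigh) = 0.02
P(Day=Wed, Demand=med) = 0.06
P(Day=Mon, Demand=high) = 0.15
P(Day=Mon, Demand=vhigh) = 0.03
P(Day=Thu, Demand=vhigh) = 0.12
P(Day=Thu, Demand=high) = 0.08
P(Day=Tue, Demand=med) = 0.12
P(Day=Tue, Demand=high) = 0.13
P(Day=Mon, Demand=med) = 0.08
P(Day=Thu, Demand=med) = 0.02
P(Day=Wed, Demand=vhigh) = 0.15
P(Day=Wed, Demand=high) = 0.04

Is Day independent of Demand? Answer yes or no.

P(Day=Wed) = 0.25 and P(Demand=vhigh) = 0.32, so their product is 0.0800, but P(Day=Wed, Demand=vhigh) = 0.15. Since these differ, Day and Demand are not independent.

no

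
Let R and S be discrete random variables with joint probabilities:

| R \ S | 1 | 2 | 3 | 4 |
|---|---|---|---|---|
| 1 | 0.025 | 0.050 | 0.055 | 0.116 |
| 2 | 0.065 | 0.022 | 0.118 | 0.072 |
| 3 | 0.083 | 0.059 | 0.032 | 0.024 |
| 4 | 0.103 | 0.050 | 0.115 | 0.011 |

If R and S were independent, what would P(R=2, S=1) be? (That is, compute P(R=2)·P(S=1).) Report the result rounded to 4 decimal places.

P(R=2) = 0.065 + 0.022 + 0.118 + 0.072 = 0.277.
P(S=1) = 0.025 + 0.065 + 0.083 + 0.103 = 0.276.
Product: 0.277 × 0.276 = 0.0765.

0.0765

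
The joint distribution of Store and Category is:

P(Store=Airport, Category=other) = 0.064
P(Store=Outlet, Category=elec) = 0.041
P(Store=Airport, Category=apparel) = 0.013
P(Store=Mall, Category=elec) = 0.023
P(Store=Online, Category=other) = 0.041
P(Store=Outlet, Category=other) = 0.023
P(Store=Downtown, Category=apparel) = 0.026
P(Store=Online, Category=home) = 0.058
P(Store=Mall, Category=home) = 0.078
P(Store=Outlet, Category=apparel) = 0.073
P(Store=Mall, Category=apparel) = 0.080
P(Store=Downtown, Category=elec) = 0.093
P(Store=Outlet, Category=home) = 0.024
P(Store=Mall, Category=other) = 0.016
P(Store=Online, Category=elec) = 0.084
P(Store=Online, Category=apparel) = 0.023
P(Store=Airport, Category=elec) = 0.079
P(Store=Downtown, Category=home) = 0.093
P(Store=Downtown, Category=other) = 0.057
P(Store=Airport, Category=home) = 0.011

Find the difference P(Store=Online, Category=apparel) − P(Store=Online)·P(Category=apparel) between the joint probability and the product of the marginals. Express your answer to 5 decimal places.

-0.02129

P(Store=Online) = 0.023 + 0.084 + 0.058 + 0.041 = 0.206.
P(Category=apparel) = 0.026 + 0.080 + 0.013 + 0.073 + 0.023 = 0.215.
P(Store=Online, Category=apparel) − P(Store=Online)P(Category=apparel) = 0.023 − 0.206×0.215 = -0.02129.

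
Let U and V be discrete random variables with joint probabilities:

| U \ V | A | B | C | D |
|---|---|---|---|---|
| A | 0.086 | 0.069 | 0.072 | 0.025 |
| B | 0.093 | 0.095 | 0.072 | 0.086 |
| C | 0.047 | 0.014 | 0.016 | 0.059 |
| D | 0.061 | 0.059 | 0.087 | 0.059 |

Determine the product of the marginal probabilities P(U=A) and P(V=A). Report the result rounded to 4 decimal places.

P(U=A) = 0.086 + 0.069 + 0.072 + 0.025 = 0.252.
P(V=A) = 0.086 + 0.093 + 0.047 + 0.061 = 0.287.
Product: 0.252 × 0.287 = 0.0723.

0.0723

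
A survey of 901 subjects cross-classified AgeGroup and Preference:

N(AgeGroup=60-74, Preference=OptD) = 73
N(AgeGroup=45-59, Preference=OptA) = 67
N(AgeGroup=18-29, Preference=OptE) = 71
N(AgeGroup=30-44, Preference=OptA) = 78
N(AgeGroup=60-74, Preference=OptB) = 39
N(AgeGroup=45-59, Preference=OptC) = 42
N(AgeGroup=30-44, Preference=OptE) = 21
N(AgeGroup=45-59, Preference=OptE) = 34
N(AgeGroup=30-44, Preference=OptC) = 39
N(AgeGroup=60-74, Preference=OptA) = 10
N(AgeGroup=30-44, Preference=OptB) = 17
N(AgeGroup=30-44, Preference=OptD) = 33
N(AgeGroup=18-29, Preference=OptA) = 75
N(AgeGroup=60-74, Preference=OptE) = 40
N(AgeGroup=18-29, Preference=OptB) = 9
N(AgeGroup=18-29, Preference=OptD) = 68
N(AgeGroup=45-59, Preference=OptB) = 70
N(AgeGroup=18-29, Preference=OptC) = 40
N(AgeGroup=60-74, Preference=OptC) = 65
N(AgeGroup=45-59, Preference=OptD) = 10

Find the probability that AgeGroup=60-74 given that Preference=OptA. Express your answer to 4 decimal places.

0.0435

Total with Preference=OptA: 75 + 78 + 67 + 10 = 230.
P(AgeGroup=60-74 | Preference=OptA) = 10/230 = 0.0435.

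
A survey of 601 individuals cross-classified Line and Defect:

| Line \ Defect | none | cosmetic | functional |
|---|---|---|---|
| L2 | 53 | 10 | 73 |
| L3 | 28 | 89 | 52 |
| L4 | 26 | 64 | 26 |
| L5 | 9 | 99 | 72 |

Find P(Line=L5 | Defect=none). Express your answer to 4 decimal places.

0.0776

Total with Defect=none: 53 + 28 + 26 + 9 = 116.
P(Line=L5 | Defect=none) = 9/116 = 0.0776.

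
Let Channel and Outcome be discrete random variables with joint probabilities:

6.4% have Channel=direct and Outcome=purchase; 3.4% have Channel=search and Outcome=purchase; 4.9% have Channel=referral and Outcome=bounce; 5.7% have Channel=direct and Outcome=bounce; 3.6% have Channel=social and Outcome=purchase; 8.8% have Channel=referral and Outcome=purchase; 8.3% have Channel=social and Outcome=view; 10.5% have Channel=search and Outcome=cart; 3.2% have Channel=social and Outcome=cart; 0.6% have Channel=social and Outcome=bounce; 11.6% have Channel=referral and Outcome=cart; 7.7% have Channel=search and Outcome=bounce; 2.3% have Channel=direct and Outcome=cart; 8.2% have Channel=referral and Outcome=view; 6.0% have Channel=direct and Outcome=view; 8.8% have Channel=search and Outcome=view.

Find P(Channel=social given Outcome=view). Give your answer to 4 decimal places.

0.2652

P(Outcome=view) = 0.088 + 0.083 + 0.060 + 0.082 = 0.313.
P(Channel=social | Outcome=view) = 0.083/0.313 = 0.2652.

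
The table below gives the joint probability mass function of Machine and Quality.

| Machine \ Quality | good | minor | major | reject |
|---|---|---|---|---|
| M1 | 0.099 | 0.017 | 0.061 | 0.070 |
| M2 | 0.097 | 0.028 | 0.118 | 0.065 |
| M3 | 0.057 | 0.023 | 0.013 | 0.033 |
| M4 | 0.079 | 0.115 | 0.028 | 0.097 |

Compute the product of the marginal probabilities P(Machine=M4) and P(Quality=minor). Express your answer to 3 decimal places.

P(Machine=M4) = 0.079 + 0.115 + 0.028 + 0.097 = 0.319.
P(Quality=minor) = 0.017 + 0.028 + 0.023 + 0.115 = 0.183.
Product: 0.319 × 0.183 = 0.058.

0.058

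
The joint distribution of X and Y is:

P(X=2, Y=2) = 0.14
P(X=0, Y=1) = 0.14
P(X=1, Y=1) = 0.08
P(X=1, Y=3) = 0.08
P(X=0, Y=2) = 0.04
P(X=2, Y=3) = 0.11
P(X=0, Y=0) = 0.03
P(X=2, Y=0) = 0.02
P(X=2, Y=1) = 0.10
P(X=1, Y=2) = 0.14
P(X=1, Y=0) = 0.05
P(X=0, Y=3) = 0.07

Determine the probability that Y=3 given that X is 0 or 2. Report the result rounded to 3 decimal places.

0.277

P(X=0) = 0.03 + 0.14 + 0.04 + 0.07 = 0.28.
P(X=2) = 0.02 + 0.10 + 0.14 + 0.11 = 0.37.
P(X ∈ {0, 2}) = 0.28 + 0.37 = 0.65; P(Y=3, X ∈ {0, 2}) = 0.07 + 0.11 = 0.18.
P(Y=3 | X ∈ {0, 2}) = 0.18/0.65 = 0.277.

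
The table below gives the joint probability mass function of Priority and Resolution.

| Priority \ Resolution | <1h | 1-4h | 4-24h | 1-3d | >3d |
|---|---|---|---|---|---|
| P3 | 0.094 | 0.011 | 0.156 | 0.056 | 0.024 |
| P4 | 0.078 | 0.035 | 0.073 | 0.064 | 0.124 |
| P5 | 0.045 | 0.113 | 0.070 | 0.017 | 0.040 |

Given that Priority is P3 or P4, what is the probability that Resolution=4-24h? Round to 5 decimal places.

0.32028

P(Priority=P3) = 0.094 + 0.011 + 0.156 + 0.056 + 0.024 = 0.341.
P(Priority=P4) = 0.078 + 0.035 + 0.073 + 0.064 + 0.124 = 0.374.
P(Priority ∈ {P3, P4}) = 0.341 + 0.374 = 0.715; P(Resolution=4-24h, Priority ∈ {P3, P4}) = 0.156 + 0.073 = 0.229.
P(Resolution=4-24h | Priority ∈ {P3, P4}) = 0.229/0.715 = 0.32028.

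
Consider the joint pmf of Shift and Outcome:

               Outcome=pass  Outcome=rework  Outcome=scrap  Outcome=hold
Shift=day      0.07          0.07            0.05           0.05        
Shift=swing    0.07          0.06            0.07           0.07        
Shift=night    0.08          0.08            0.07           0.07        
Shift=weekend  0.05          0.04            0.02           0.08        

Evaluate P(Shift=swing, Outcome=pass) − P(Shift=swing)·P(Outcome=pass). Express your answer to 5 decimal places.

-0.00290

P(Shift=swing) = 0.07 + 0.06 + 0.07 + 0.07 = 0.27.
P(Outcome=pass) = 0.07 + 0.07 + 0.08 + 0.05 = 0.27.
P(Shift=swing, Outcome=pass) − P(Shift=swing)P(Outcome=pass) = 0.07 − 0.27×0.27 = -0.00290.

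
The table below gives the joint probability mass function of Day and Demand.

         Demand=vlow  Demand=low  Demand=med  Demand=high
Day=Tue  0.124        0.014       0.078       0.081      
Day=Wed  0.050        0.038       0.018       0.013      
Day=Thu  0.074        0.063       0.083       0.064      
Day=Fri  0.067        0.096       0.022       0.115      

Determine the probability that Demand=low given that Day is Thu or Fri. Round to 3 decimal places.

P(Day=Thu) = 0.074 + 0.063 + 0.083 + 0.064 = 0.284.
P(Day=Fri) = 0.067 + 0.096 + 0.022 + 0.115 = 0.300.
P(Day ∈ {Thu, Fri}) = 0.284 + 0.300 = 0.584; P(Demand=low, Day ∈ {Thu, Fri}) = 0.063 + 0.096 = 0.159.
P(Demand=low | Day ∈ {Thu, Fri}) = 0.159/0.584 = 0.272.

0.272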